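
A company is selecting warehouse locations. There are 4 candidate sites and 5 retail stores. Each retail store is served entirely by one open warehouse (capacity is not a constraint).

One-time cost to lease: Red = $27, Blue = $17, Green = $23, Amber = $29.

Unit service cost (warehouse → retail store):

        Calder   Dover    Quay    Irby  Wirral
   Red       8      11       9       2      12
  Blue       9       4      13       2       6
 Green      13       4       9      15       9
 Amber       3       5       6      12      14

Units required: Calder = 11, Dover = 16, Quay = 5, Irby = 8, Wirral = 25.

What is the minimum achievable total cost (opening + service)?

Minimum total cost: 339

For any fixed open set, each retail store goes to its cheapest open site; total = fixed + service.
{Blue, Amber}: Calder→Amber 3·11=33, Dover→Blue 4·16=64, Quay→Amber 6·5=30, Irby→Blue 2·8=16, Wirral→Blue 6·25=150. Service 293; fixed 46; total 339.
{Blue, Green, Amber}: service 293 + fixed 69 = 362
{Red, Blue, Amber}: service 293 + fixed 73 = 366
{Red, Blue, Green, Amber}: service 293 + fixed 96 = 389
No other subset beats 339.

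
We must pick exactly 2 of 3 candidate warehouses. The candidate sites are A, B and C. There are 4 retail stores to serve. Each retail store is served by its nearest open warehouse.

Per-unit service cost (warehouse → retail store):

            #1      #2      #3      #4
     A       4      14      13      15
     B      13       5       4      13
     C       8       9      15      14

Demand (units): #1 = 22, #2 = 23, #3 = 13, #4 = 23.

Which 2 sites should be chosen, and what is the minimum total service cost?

Choose A and B; total service cost 554.

With exactly 2 open, each retail store uses its cheapest among the chosen.
{A, B}: #1→A 4·22=88, #2→B 5·23=115, #3→B 4·13=52, #4→B 13·23=299. Service cost 554.
{B, C}: service cost 642
{A, C}: service cost 786
Among all 3 size-2 choices, {A, B} is lowest.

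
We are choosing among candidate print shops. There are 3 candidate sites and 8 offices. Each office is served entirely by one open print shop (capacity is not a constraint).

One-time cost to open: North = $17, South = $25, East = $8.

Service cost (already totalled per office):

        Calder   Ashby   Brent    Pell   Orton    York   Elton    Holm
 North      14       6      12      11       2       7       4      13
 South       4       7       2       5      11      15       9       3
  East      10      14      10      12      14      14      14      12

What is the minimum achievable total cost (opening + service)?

For any fixed open set, each office goes to its cheapest open site; total = fixed + service.
{North, South}: Calder→South 4, Ashby→North 6, Brent→South 2, Pell→South 5, Orton→North 2, York→North 7, Elton→North 4, Holm→South 3. Service 33; fixed 42; total 75.
{South}: service 56 + fixed 25 = 81
{North, South, East}: service 33 + fixed 50 = 83
{East}: service 100 + fixed 8 = 108
(All 7 nonempty subsets were checked; North and South is lowest.)

Minimum total cost: 75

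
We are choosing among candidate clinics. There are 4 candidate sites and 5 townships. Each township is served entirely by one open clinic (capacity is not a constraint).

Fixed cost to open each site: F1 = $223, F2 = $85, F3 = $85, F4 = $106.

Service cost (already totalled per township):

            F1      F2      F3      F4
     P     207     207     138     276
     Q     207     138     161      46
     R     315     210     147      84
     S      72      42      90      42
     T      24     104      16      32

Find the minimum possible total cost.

For any fixed open set, each township goes to its cheapest open site; total = fixed + service.
{F3, F4}: P→F3 138, Q→F4 46, R→F4 84, S→F4 42, T→F3 16. Service 326; fixed 191; total 517.
{F4}: service 480 + fixed 106 = 586
{F2, F3, F4}: service 326 + fixed 276 = 602
{F1, F2, F3, F4}: P→F3 138, Q→F4 46, R→F4 84, S→F2 42, T→F3 16. Service 326; fixed 499; total 825.
(All 15 nonempty subsets were checked; F3 and F4 is lowest.)

Minimum total cost: 517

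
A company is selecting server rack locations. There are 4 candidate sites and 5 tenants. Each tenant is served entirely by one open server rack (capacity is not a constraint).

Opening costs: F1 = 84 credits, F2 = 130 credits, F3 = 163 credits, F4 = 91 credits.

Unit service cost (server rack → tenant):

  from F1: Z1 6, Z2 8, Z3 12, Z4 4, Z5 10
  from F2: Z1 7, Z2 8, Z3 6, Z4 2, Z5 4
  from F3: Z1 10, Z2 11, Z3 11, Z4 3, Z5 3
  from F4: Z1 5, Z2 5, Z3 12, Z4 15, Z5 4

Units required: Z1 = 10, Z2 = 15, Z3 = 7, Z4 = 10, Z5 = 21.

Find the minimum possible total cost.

For any fixed open set, each tenant goes to its cheapest open site; total = fixed + service.
{F2}: Z1→F2 7·10=70, Z2→F2 8·15=120, Z3→F2 6·7=42, Z4→F2 2·10=20, Z5→F2 4·21=84. Service 336; fixed 130; total 466.
{F2, F4}: service 271 + fixed 221 = 492
{F1, F4}: Z1→F4 5·10=50, Z2→F4 5·15=75, Z3→F1 12·7=84, Z4→F1 4·10=40, Z5→F4 4·21=84. Service 333; fixed 175; total 508.
{F1, F2, F3, F4}: service 250 + fixed 468 = 718
No other subset beats 466.

Minimum total cost: 466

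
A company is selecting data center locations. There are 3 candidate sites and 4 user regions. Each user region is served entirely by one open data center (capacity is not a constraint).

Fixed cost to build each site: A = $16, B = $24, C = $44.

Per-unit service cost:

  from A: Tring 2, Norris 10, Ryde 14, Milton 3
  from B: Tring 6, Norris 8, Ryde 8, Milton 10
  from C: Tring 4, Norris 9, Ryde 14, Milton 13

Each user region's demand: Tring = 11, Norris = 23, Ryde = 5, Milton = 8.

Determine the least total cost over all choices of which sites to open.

Minimum total cost: 310

For any fixed open set, each user region goes to its cheapest open site; total = fixed + service.
{A, B}: Tring→A 2·11=22, Norris→B 8·23=184, Ryde→B 8·5=40, Milton→A 3·8=24. Service 270; fixed 40; total 310.
{A, B, C}: service 270 + fixed 84 = 354
{A}: Tring→A 2·11=22, Norris→A 10·23=230, Ryde→A 14·5=70, Milton→A 3·8=24. Service 346; fixed 16; total 362.
(All 7 nonempty subsets were checked; A and B is lowest.)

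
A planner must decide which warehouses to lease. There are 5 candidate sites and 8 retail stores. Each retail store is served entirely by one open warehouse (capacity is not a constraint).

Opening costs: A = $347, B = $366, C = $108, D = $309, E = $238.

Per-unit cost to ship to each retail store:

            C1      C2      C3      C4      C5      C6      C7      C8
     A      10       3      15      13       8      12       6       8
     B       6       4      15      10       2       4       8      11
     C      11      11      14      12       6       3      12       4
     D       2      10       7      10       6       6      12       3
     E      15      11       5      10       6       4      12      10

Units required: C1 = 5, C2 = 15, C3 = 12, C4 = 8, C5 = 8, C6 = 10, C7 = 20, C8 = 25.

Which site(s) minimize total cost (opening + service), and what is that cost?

Open C only; minimum total cost 1010.

For any fixed open set, each retail store goes to its cheapest open site; total = fixed + service.
{C}: C1→C 11·5=55, C2→C 11·15=165, C3→C 14·12=168, C4→C 12·8=96, C5→C 6·8=48, C6→C 3·10=30, C7→C 12·20=240, C8→C 4·25=100. Service 902; fixed 108; total 1010.
{D}: service 747 + fixed 309 = 1056
{A, C}: service 657 + fixed 455 = 1112
{A, B, C, D, E}: service 436 + fixed 1368 = 1804
No other subset beats 1010.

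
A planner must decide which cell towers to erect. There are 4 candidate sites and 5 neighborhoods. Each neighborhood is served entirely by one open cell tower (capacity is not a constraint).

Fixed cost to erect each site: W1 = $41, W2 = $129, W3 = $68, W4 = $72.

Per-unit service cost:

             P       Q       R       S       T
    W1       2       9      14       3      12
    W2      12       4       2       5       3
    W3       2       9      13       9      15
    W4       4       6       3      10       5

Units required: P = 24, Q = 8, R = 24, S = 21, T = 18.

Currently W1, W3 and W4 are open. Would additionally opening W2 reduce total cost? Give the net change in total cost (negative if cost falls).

Current service cost with {W1, W3, W4}: 321.
Adding W2: each neighborhood re-picks its cheapest; new service cost 245, saving 76.
Extra fixed cost: 129. Net change = 129 − 76 = 53.
(Totals: 502 → 555.)

No — net change +53 (cost rises by 53).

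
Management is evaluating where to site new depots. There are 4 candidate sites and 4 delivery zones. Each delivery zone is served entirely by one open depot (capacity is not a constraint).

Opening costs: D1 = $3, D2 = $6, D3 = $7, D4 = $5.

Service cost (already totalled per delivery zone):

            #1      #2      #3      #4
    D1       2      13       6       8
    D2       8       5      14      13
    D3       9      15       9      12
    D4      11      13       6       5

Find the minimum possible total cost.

For any fixed open set, each delivery zone goes to its cheapest open site; total = fixed + service.
{D1, D2}: #1→D1 2, #2→D2 5, #3→D1 6, #4→D1 8. Service 21; fixed 9; total 30.
{D1}: #1→D1 2, #2→D1 13, #3→D1 6, #4→D1 8. Service 29; fixed 3; total 32.
{D1, D2, D4}: service 18 + fixed 14 = 32
{D1, D2, D3, D4}: #1→D1 2, #2→D2 5, #3→D1 6, #4→D4 5. Service 18; fixed 21; total 39.
No other subset beats 30.

Minimum total cost: 30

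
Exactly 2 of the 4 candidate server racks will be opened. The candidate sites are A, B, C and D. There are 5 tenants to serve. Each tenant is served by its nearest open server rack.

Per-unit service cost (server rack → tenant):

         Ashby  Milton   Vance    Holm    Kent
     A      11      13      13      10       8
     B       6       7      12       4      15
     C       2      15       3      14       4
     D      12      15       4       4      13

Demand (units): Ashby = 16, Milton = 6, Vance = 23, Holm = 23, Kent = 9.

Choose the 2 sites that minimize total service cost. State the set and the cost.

Choose B and C; total service cost 271.

With exactly 2 open, each tenant uses its cheapest among the chosen.
{B, C}: Ashby→C 2·16=32, Milton→B 7·6=42, Vance→C 3·23=69, Holm→B 4·23=92, Kent→C 4·9=36. Service cost 271.
{C, D}: service cost 319
{B, D}: service cost 439
Among all 6 size-2 choices, {B, C} is lowest.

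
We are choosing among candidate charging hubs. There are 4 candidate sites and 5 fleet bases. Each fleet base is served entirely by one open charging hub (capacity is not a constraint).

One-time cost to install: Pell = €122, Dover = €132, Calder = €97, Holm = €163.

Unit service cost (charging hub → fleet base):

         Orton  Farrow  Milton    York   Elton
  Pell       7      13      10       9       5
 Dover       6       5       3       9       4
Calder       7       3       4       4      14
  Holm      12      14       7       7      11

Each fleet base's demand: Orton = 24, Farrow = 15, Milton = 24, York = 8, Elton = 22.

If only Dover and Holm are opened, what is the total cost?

Each fleet base is assigned to its cheapest site among the open ones.
{Dover, Holm}: Orton→Dover 6·24=144, Farrow→Dover 5·15=75, Milton→Dover 3·24=72, York→Holm 7·8=56, Elton→Dover 4·22=88. Service 435; fixed 295; total 730.

Total cost: 730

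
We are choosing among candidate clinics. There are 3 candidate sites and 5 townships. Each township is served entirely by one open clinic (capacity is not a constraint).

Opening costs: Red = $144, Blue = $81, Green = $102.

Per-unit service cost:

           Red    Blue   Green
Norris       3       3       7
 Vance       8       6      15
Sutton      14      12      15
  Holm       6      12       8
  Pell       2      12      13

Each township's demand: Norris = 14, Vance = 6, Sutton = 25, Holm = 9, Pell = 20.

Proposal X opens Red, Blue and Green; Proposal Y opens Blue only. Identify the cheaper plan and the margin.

Proposal X: {Red, Blue, Green}: Norris→Red 3·14=42, Vance→Blue 6·6=36, Sutton→Blue 12·25=300, Holm→Red 6·9=54, Pell→Red 2·20=40. Service 472; fixed 327; total 799.
Proposal Y: {Blue}: Norris→Blue 3·14=42, Vance→Blue 6·6=36, Sutton→Blue 12·25=300, Holm→Blue 12·9=108, Pell→Blue 12·20=240. Service 726; fixed 81; total 807.
Difference: |799 − 807| = 8.

Proposal X is cheaper by 8.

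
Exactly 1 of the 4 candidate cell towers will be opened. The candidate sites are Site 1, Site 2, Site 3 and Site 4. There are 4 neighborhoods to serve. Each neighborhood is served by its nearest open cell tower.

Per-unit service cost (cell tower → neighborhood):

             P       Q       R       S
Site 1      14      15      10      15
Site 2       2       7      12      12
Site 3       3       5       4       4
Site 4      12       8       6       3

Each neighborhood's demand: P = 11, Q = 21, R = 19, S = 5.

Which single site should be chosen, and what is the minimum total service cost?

Choose Site 3 only; total service cost 234.

With exactly 1 open, each neighborhood uses its cheapest among the chosen.
{Site 3}: P→Site 3 3·11=33, Q→Site 3 5·21=105, R→Site 3 4·19=76, S→Site 3 4·5=20. Service cost 234.
{Site 4}: service cost 429
{Site 2}: service cost 457
Among all 4 size-1 choices, {Site 3} is lowest.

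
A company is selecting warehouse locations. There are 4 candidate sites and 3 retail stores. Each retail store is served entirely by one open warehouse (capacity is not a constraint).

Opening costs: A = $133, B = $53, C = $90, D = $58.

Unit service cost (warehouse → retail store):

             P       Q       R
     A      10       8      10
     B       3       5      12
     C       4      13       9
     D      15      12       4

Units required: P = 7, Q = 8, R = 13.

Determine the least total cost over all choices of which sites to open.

For any fixed open set, each retail store goes to its cheapest open site; total = fixed + service.
{B, D}: P→B 3·7=21, Q→B 5·8=40, R→D 4·13=52. Service 113; fixed 111; total 224.
{B}: P→B 3·7=21, Q→B 5·8=40, R→B 12·13=156. Service 217; fixed 53; total 270.
{D}: service 253 + fixed 58 = 311
{A, B, C, D}: service 113 + fixed 334 = 447
No other subset beats 224.

Minimum total cost: 224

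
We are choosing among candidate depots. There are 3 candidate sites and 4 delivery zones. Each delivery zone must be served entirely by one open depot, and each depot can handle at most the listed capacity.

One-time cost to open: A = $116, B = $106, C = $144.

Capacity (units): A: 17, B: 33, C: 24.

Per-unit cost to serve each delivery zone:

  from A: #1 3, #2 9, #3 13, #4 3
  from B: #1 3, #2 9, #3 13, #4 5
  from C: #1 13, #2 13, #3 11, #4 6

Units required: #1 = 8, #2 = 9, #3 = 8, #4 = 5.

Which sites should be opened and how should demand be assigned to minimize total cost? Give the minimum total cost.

Minimum total cost: 340

Open {B}: #1→B 3·8=24, #2→B 9·9=81, #3→B 13·8=104, #4→B 5·5=25.
Loads: B carries 30/33. Service 234; fixed 106; total 340.
Next best feasible plan costs 446.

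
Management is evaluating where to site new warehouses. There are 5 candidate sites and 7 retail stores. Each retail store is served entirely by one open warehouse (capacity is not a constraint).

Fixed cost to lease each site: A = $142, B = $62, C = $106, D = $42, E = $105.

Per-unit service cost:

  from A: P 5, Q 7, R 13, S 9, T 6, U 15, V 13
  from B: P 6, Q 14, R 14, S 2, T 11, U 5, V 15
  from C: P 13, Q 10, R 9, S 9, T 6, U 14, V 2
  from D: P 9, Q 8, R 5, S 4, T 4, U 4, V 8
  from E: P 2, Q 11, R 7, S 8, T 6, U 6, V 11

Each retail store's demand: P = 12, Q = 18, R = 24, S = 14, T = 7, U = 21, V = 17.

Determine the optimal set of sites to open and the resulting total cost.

Open B and D; minimum total cost 716.

For any fixed open set, each retail store goes to its cheapest open site; total = fixed + service.
{B, D}: P→B 6·12=72, Q→D 8·18=144, R→D 5·24=120, S→B 2·14=28, T→D 4·7=28, U→D 4·21=84, V→D 8·17=136. Service 612; fixed 104; total 716.
{D}: service 676 + fixed 42 = 718
{B, C, D}: service 510 + fixed 210 = 720
{A, B, C, D, E}: service 444 + fixed 457 = 901
No other subset beats 716.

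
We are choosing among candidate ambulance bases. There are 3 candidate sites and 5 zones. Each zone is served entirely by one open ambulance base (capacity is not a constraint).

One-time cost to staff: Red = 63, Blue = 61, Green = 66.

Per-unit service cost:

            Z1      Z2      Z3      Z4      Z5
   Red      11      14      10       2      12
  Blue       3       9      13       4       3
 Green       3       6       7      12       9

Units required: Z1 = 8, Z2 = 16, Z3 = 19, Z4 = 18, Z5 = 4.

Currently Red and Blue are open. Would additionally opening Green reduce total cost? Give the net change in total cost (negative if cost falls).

Current service cost with {Red, Blue}: 406.
Adding Green: each zone re-picks its cheapest; new service cost 301, saving 105.
Extra fixed cost: 66. Net change = 66 − 105 = -39.
(Totals: 530 → 491.)

Yes — net change −39 (cost falls by 39).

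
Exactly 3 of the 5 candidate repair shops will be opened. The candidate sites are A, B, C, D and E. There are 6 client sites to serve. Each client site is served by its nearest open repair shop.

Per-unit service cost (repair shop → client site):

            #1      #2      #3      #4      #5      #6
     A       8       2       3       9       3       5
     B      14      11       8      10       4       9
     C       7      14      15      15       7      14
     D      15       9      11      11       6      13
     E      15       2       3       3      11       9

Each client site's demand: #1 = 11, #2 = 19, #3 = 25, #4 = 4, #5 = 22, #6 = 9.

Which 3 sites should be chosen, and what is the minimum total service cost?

With exactly 3 open, each client site uses its cheapest among the chosen.
{A, C, E}: #1→C 7·11=77, #2→A 2·19=38, #3→A 3·25=75, #4→E 3·4=12, #5→A 3·22=66, #6→A 5·9=45. Service cost 313.
{A, B, E}: service cost 324
{A, D, E}: service cost 324
Among all 10 size-3 choices, {A, C, E} is lowest.

Choose A, C and E; total service cost 313.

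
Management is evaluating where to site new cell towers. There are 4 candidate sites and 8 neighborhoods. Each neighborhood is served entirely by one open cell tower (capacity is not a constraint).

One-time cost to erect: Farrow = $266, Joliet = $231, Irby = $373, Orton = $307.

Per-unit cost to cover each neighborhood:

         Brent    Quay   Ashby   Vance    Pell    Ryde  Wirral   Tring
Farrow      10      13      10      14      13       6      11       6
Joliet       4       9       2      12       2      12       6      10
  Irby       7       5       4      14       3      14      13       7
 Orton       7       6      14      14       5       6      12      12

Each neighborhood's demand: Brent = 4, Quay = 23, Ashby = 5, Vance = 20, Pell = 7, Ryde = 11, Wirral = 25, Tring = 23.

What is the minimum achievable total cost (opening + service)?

For any fixed open set, each neighborhood goes to its cheapest open site; total = fixed + service.
{Joliet}: Brent→Joliet 4·4=16, Quay→Joliet 9·23=207, Ashby→Joliet 2·5=10, Vance→Joliet 12·20=240, Pell→Joliet 2·7=14, Ryde→Joliet 12·11=132, Wirral→Joliet 6·25=150, Tring→Joliet 10·23=230. Service 999; fixed 231; total 1230.
{Farrow, Joliet}: Brent→Joliet 4·4=16, Quay→Joliet 9·23=207, Ashby→Joliet 2·5=10, Vance→Joliet 12·20=240, Pell→Joliet 2·7=14, Ryde→Farrow 6·11=66, Wirral→Joliet 6·25=150, Tring→Farrow 6·23=138. Service 841; fixed 497; total 1338.
{Joliet, Orton}: Brent→Joliet 4·4=16, Quay→Orton 6·23=138, Ashby→Joliet 2·5=10, Vance→Joliet 12·20=240, Pell→Joliet 2·7=14, Ryde→Orton 6·11=66, Wirral→Joliet 6·25=150, Tring→Joliet 10·23=230. Service 864; fixed 538; total 1402.
{Farrow, Joliet, Irby, Orton}: Brent→Joliet 4·4=16, Quay→Irby 5·23=115, Ashby→Joliet 2·5=10, Vance→Joliet 12·20=240, Pell→Joliet 2·7=14, Ryde→Farrow 6·11=66, Wirral→Joliet 6·25=150, Tring→Farrow 6·23=138. Service 749; fixed 1177; total 1926.
No other subset beats 1230.

Minimum total cost: 1230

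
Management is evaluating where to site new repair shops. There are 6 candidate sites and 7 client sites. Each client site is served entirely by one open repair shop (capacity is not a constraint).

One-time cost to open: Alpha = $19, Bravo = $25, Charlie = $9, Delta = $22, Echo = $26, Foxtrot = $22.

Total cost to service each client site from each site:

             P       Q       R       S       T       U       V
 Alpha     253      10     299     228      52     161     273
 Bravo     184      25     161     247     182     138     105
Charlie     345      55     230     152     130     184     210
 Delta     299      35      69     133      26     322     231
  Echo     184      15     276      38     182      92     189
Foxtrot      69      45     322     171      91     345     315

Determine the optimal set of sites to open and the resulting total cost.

For any fixed open set, each client site goes to its cheapest open site; total = fixed + service.
{Bravo, Delta, Echo, Foxtrot}: P→Foxtrot 69, Q→Echo 15, R→Delta 69, S→Echo 38, T→Delta 26, U→Echo 92, V→Bravo 105. Service 414; fixed 95; total 509.
{Bravo, Charlie, Delta, Echo, Foxtrot}: service 414 + fixed 104 = 518
{Alpha, Bravo, Delta, Echo, Foxtrot}: service 409 + fixed 114 = 523
{Alpha, Bravo, Charlie, Delta, Echo, Foxtrot}: P→Foxtrot 69, Q→Alpha 10, R→Delta 69, S→Echo 38, T→Delta 26, U→Echo 92, V→Bravo 105. Service 409; fixed 123; total 532.
No other subset beats 509.

Open Bravo, Delta, Echo and Foxtrot; minimum total cost 509.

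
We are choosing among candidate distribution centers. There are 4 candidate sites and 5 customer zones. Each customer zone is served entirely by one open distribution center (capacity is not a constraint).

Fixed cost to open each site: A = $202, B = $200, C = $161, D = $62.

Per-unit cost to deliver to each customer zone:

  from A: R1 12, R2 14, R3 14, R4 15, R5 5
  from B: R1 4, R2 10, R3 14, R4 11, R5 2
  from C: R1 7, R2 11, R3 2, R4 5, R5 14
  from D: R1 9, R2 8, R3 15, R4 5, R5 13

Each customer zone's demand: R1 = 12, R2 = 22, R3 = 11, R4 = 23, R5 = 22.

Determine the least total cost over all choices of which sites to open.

For any fixed open set, each customer zone goes to its cheapest open site; total = fixed + service.
{B, D}: R1→B 4·12=48, R2→D 8·22=176, R3→B 14·11=154, R4→D 5·23=115, R5→B 2·22=44. Service 537; fixed 262; total 799.
{B, C}: service 449 + fixed 361 = 810
{B, C, D}: R1→B 4·12=48, R2→D 8·22=176, R3→C 2·11=22, R4→C 5·23=115, R5→B 2·22=44. Service 405; fixed 423; total 828.
{A, B, C, D}: service 405 + fixed 625 = 1030
(All 15 nonempty subsets were checked; B and D is lowest.)

Minimum total cost: 799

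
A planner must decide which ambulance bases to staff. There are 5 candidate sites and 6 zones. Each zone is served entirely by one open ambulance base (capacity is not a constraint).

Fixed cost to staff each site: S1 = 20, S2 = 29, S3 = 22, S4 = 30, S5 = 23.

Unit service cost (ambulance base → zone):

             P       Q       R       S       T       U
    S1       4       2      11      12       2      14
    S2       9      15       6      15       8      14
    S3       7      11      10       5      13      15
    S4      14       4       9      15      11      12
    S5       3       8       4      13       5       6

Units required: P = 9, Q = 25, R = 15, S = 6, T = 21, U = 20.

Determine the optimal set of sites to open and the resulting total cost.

Open S1, S3 and S5; minimum total cost 394.

For any fixed open set, each zone goes to its cheapest open site; total = fixed + service.
{S1, S3, S5}: P→S5 3·9=27, Q→S1 2·25=50, R→S5 4·15=60, S→S3 5·6=30, T→S1 2·21=42, U→S5 6·20=120. Service 329; fixed 65; total 394.
{S1, S5}: service 371 + fixed 43 = 414
{S1, S2, S3, S5}: P→S5 3·9=27, Q→S1 2·25=50, R→S5 4·15=60, S→S3 5·6=30, T→S1 2·21=42, U→S5 6·20=120. Service 329; fixed 94; total 423.
{S1, S2, S3, S4, S5}: service 329 + fixed 124 = 453
No other subset beats 394.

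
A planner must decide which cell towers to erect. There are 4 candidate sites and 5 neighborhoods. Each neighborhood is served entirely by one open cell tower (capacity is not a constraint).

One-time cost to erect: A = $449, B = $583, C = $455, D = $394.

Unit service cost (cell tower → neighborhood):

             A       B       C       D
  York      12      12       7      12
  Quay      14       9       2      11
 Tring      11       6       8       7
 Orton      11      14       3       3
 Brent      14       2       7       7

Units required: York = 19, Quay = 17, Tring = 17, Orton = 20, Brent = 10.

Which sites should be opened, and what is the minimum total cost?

For any fixed open set, each neighborhood goes to its cheapest open site; total = fixed + service.
{C}: York→C 7·19=133, Quay→C 2·17=34, Tring→C 8·17=136, Orton→C 3·20=60, Brent→C 7·10=70. Service 433; fixed 455; total 888.
{D}: York→D 12·19=228, Quay→D 11·17=187, Tring→D 7·17=119, Orton→D 3·20=60, Brent→D 7·10=70. Service 664; fixed 394; total 1058.
{C, D}: York→C 7·19=133, Quay→C 2·17=34, Tring→D 7·17=119, Orton→C 3·20=60, Brent→C 7·10=70. Service 416; fixed 849; total 1265.
{A, B, C, D}: York→C 7·19=133, Quay→C 2·17=34, Tring→B 6·17=102, Orton→C 3·20=60, Brent→B 2·10=20. Service 349; fixed 1881; total 2230.
No other subset beats 888.

Open C only; minimum total cost 888.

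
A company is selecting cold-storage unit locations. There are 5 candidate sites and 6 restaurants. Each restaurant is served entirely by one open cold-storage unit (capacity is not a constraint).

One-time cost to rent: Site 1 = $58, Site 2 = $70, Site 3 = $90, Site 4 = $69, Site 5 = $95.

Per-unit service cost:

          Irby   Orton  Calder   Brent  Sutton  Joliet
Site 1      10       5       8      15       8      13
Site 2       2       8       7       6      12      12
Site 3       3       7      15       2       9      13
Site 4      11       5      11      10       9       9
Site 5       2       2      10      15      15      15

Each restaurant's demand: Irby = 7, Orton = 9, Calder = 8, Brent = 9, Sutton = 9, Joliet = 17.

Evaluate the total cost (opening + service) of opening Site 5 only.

Total cost: 732

Each restaurant is assigned to its cheapest site among the open ones.
{Site 5}: Irby→Site 5 2·7=14, Orton→Site 5 2·9=18, Calder→Site 5 10·8=80, Brent→Site 5 15·9=135, Sutton→Site 5 15·9=135, Joliet→Site 5 15·17=255. Service 637; fixed 95; total 732.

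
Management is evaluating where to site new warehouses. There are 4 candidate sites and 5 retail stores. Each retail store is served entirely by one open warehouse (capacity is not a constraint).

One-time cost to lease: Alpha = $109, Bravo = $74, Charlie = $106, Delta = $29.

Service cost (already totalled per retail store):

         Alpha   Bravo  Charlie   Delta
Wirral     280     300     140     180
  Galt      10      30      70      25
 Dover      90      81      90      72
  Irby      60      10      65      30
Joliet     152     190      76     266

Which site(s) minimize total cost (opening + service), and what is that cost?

Open Charlie and Delta; minimum total cost 478.

For any fixed open set, each retail store goes to its cheapest open site; total = fixed + service.
{Charlie, Delta}: Wirral→Charlie 140, Galt→Delta 25, Dover→Delta 72, Irby→Delta 30, Joliet→Charlie 76. Service 343; fixed 135; total 478.
{Bravo, Charlie}: service 337 + fixed 180 = 517
{Bravo, Charlie, Delta}: service 323 + fixed 209 = 532
{Alpha, Bravo, Charlie, Delta}: service 308 + fixed 318 = 626
No other subset beats 478.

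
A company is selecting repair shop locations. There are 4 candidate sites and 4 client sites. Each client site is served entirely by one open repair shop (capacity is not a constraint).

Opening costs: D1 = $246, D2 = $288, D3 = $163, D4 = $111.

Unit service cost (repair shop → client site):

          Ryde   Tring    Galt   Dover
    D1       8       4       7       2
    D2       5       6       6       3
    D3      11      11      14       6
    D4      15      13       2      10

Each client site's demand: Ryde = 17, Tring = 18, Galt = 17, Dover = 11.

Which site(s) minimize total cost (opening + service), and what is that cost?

For any fixed open set, each client site goes to its cheapest open site; total = fixed + service.
{D1}: Ryde→D1 8·17=136, Tring→D1 4·18=72, Galt→D1 7·17=119, Dover→D1 2·11=22. Service 349; fixed 246; total 595.
{D2}: Ryde→D2 5·17=85, Tring→D2 6·18=108, Galt→D2 6·17=102, Dover→D2 3·11=33. Service 328; fixed 288; total 616.
{D1, D4}: service 264 + fixed 357 = 621
{D1, D2, D3, D4}: Ryde→D2 5·17=85, Tring→D1 4·18=72, Galt→D4 2·17=34, Dover→D1 2·11=22. Service 213; fixed 808; total 1021.
No other subset beats 595.

Open D1 only; minimum total cost 595.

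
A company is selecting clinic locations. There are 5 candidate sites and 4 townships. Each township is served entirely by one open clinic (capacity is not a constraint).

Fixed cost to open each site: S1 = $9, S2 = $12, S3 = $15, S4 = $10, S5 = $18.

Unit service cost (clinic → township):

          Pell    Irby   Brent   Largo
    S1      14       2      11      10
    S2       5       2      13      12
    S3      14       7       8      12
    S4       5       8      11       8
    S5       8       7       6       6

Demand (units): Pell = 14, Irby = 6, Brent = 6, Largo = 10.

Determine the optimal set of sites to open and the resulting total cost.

For any fixed open set, each township goes to its cheapest open site; total = fixed + service.
{S2, S5}: Pell→S2 5·14=70, Irby→S2 2·6=12, Brent→S5 6·6=36, Largo→S5 6·10=60. Service 178; fixed 30; total 208.
{S1, S4, S5}: service 178 + fixed 37 = 215
{S1, S2, S5}: service 178 + fixed 39 = 217
{S1, S2, S3, S4, S5}: Pell→S2 5·14=70, Irby→S1 2·6=12, Brent→S5 6·6=36, Largo→S5 6·10=60. Service 178; fixed 64; total 242.
No other subset beats 208.

Open S2 and S5; minimum total cost 208.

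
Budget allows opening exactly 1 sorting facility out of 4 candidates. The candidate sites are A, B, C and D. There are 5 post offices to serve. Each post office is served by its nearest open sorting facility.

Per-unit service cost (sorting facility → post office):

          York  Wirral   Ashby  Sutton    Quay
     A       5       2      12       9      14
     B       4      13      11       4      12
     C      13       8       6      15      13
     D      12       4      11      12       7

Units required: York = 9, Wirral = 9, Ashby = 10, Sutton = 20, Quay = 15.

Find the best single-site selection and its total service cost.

Choose B only; total service cost 523.

With exactly 1 open, each post office uses its cheapest among the chosen.
{B}: York→B 4·9=36, Wirral→B 13·9=117, Ashby→B 11·10=110, Sutton→B 4·20=80, Quay→B 12·15=180. Service cost 523.
{A}: service cost 573
{D}: service cost 599
Among all 4 size-1 choices, {B} is lowest.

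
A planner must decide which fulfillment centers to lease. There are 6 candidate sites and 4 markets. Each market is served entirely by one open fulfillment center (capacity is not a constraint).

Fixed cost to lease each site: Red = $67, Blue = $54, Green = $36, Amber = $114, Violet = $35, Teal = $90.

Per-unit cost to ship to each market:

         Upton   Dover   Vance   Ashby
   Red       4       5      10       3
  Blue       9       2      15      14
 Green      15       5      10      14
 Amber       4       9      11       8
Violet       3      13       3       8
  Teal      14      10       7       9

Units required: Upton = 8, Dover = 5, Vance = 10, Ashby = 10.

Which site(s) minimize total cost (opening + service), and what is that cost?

For any fixed open set, each market goes to its cheapest open site; total = fixed + service.
{Red, Violet}: Upton→Violet 3·8=24, Dover→Red 5·5=25, Vance→Violet 3·10=30, Ashby→Red 3·10=30. Service 109; fixed 102; total 211.
{Green, Violet}: service 159 + fixed 71 = 230
{Blue, Violet}: service 144 + fixed 89 = 233
{Red, Blue, Green, Amber, Violet, Teal}: service 94 + fixed 396 = 490
No other subset beats 211.

Open Red and Violet; minimum total cost 211.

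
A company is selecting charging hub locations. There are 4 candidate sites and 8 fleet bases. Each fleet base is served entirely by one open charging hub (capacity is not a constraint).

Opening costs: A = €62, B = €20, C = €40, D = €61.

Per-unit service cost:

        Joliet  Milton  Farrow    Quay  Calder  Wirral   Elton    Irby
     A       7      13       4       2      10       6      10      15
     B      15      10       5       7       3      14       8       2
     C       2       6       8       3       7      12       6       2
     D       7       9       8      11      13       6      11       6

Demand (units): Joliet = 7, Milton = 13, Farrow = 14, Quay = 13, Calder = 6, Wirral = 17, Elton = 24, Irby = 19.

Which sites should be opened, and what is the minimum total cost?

Open A, B and C; minimum total cost 598.

For any fixed open set, each fleet base goes to its cheapest open site; total = fixed + service.
{A, B, C}: Joliet→C 2·7=14, Milton→C 6·13=78, Farrow→A 4·14=56, Quay→A 2·13=26, Calder→B 3·6=18, Wirral→A 6·17=102, Elton→C 6·24=144, Irby→B 2·19=38. Service 476; fixed 122; total 598.
{A, C}: service 500 + fixed 102 = 602
{B, C, D}: Joliet→C 2·7=14, Milton→C 6·13=78, Farrow→B 5·14=70, Quay→C 3·13=39, Calder→B 3·6=18, Wirral→D 6·17=102, Elton→C 6·24=144, Irby→B 2·19=38. Service 503; fixed 121; total 624.
{A, B, C, D}: Joliet→C 2·7=14, Milton→C 6·13=78, Farrow→A 4·14=56, Quay→A 2·13=26, Calder→B 3·6=18, Wirral→A 6·17=102, Elton→C 6·24=144, Irby→B 2·19=38. Service 476; fixed 183; total 659.
No other subset beats 598.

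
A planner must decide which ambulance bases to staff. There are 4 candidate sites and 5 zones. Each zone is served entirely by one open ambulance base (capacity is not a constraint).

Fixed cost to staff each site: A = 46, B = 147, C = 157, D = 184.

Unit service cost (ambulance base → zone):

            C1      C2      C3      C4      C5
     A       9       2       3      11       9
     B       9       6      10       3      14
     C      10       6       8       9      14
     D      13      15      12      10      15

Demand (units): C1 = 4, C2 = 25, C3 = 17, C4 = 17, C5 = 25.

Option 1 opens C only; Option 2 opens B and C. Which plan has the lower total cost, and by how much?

Option 1: {C}: C1→C 10·4=40, C2→C 6·25=150, C3→C 8·17=136, C4→C 9·17=153, C5→C 14·25=350. Service 829; fixed 157; total 986.
Option 2: {B, C}: C1→B 9·4=36, C2→B 6·25=150, C3→C 8·17=136, C4→B 3·17=51, C5→B 14·25=350. Service 723; fixed 304; total 1027.
Difference: |986 − 1027| = 41.

Option 1 is cheaper by 41.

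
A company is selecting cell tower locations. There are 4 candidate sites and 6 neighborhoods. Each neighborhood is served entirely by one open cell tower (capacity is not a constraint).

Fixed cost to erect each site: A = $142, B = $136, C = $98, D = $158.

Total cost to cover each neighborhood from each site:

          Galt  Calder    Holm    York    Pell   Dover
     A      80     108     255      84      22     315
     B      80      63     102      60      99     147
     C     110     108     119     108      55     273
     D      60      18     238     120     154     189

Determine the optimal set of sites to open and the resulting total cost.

Open B only; minimum total cost 687.

For any fixed open set, each neighborhood goes to its cheapest open site; total = fixed + service.
{B}: Galt→B 80, Calder→B 63, Holm→B 102, York→B 60, Pell→B 99, Dover→B 147. Service 551; fixed 136; total 687.
{B, C}: service 507 + fixed 234 = 741
{A, B}: Galt→A 80, Calder→B 63, Holm→B 102, York→B 60, Pell→A 22, Dover→B 147. Service 474; fixed 278; total 752.
{A, B, C, D}: service 409 + fixed 534 = 943
No other subset beats 687.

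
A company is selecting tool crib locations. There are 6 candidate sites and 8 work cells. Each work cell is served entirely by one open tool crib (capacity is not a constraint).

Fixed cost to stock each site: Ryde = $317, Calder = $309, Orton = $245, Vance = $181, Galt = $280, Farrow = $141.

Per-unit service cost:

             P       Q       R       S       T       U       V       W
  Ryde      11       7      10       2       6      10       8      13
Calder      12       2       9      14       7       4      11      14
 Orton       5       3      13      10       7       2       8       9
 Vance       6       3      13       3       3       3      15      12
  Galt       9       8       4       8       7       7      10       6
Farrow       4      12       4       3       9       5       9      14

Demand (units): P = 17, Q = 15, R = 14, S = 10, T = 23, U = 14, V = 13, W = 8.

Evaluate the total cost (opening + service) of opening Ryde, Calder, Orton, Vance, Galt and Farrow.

Total cost: 1896

Each work cell is assigned to its cheapest site among the open ones.
{Ryde, Calder, Orton, Vance, Galt, Farrow}: P→Farrow 4·17=68, Q→Calder 2·15=30, R→Galt 4·14=56, S→Ryde 2·10=20, T→Vance 3·23=69, U→Orton 2·14=28, V→Ryde 8·13=104, W→Galt 6·8=48. Service 423; fixed 1473; total 1896.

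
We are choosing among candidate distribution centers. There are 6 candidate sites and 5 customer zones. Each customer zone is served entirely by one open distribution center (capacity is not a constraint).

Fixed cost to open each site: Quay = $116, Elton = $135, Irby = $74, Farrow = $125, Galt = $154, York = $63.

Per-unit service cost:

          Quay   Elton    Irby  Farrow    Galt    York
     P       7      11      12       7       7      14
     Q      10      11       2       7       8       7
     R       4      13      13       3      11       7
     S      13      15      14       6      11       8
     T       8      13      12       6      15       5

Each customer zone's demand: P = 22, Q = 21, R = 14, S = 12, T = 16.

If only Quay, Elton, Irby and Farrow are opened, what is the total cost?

Total cost: 856

Each customer zone is assigned to its cheapest site among the open ones.
{Quay, Elton, Irby, Farrow}: P→Quay 7·22=154, Q→Irby 2·21=42, R→Farrow 3·14=42, S→Farrow 6·12=72, T→Farrow 6·16=96. Service 406; fixed 450; total 856.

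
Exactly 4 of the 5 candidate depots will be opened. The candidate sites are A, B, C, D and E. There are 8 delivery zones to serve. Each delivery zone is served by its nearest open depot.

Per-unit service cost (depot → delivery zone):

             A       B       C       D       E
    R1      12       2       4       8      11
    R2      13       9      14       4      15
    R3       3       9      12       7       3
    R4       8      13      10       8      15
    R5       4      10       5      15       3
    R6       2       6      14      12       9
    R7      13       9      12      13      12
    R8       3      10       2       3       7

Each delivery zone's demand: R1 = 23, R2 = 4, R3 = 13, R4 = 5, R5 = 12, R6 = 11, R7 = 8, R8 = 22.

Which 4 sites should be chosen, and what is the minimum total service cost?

With exactly 4 open, each delivery zone uses its cheapest among the chosen.
{A, B, C, D}: R1→B 2·23=46, R2→D 4·4=16, R3→A 3·13=39, R4→A 8·5=40, R5→A 4·12=48, R6→A 2·11=22, R7→B 9·8=72, R8→C 2·22=44. Service cost 327.
{A, B, C, E}: service cost 335
{A, B, D, E}: service cost 337
Among all 5 size-4 choices, {A, B, C, D} is lowest.

Choose A, B, C and D; total service cost 327.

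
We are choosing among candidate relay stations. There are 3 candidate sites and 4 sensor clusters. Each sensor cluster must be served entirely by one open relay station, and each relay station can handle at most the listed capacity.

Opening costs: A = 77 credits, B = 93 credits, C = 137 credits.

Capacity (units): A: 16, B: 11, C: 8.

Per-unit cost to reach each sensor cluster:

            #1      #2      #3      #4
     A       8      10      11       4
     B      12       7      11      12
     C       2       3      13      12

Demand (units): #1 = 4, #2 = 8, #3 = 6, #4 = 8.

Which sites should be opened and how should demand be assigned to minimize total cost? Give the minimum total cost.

Open {A, B}: #1→B 12·4=48, #2→A 10·8=80, #3→B 11·6=66, #4→A 4·8=32.
Loads: A carries 16/16, B carries 10/11. Service 226; fixed 170; total 396.
Next best feasible plan costs 461.

Minimum total cost: 396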